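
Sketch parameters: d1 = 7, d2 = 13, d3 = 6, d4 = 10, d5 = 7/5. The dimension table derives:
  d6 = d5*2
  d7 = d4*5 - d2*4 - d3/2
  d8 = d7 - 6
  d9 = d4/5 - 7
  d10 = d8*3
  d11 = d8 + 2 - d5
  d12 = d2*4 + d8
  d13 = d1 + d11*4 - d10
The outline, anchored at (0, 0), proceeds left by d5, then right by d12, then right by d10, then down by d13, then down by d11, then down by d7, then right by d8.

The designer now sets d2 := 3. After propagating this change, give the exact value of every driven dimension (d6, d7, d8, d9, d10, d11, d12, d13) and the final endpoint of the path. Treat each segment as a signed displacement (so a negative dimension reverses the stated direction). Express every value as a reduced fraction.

d6 = 14/5
d7 = 35
d8 = 29
d9 = -5
d10 = 87
d11 = 148/5
d12 = 41
d13 = 192/5
endpoint = (778/5, -103)

Apply edit: d2 := 3
  d6 = d5*2 = 14/5
  d7 = d4*5 - d2*4 - d3/2 = 35
  d8 = d7 - 6 = 29
  d9 = d4/5 - 7 = -5
  d10 = d8*3 = 87
  d11 = d8 + 2 - d5 = 148/5
  d12 = d2*4 + d8 = 41
  d13 = d1 + d11*4 - d10 = 192/5
Walk from origin (0, 0):
  seg 1: left by d5 = 7/5 → (-7/5, 0)
  seg 2: right by d12 = 41 → (198/5, 0)
  seg 3: right by d10 = 87 → (633/5, 0)
  seg 4: down by d13 = 192/5 → (633/5, -192/5)
  seg 5: down by d11 = 148/5 → (633/5, -68)
  seg 6: down by d7 = 35 → (633/5, -103)
  seg 7: right by d8 = 29 → (778/5, -103)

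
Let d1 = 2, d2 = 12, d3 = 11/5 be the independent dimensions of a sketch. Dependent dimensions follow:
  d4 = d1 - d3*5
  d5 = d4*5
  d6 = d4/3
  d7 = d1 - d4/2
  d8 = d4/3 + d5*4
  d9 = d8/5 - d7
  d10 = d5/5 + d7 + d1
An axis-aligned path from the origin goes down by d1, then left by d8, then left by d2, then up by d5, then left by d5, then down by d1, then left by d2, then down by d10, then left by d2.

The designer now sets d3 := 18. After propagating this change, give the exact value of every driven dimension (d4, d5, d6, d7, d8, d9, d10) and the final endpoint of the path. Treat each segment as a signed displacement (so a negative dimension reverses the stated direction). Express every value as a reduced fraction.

Apply edit: d3 := 18
  d4 = d1 - d3*5 = -88
  d5 = d4*5 = -440
  d6 = d4/3 = -88/3
  d7 = d1 - d4/2 = 46
  d8 = d4/3 + d5*4 = -5368/3
  d9 = d8/5 - d7 = -6058/15
  d10 = d5/5 + d7 + d1 = -40
Walk from origin (0, 0):
  seg 1: down by d1 = 2 → (0, -2)
  seg 2: left by d8 = -5368/3 → (5368/3, -2)
  seg 3: left by d2 = 12 → (5332/3, -2)
  seg 4: up by d5 = -440 → (5332/3, -442)
  seg 5: left by d5 = -440 → (6652/3, -442)
  seg 6: down by d1 = 2 → (6652/3, -444)
  seg 7: left by d2 = 12 → (6616/3, -444)
  seg 8: down by d10 = -40 → (6616/3, -404)
  seg 9: left by d2 = 12 → (6580/3, -404)

d4 = -88
d5 = -440
d6 = -88/3
d7 = 46
d8 = -5368/3
d9 = -6058/15
d10 = -40
endpoint = (6580/3, -404)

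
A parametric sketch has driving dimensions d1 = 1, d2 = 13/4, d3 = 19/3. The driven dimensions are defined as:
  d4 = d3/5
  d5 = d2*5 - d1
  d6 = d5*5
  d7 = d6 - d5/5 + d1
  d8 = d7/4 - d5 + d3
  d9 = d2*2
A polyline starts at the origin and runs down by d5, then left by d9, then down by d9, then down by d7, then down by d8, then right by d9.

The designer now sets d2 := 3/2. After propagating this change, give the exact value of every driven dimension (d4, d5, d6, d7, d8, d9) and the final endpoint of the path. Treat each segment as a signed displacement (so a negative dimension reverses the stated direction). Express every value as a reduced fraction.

d4 = 19/15
d5 = 13/2
d6 = 65/2
d7 = 161/5
d8 = 473/60
d9 = 3
endpoint = (0, -595/12)

Apply edit: d2 := 3/2
  d4 = d3/5 = 19/15
  d5 = d2*5 - d1 = 13/2
  d6 = d5*5 = 65/2
  d7 = d6 - d5/5 + d1 = 161/5
  d8 = d7/4 - d5 + d3 = 473/60
  d9 = d2*2 = 3
Walk from origin (0, 0):
  seg 1: down by d5 = 13/2 → (0, -13/2)
  seg 2: left by d9 = 3 → (-3, -13/2)
  seg 3: down by d9 = 3 → (-3, -19/2)
  seg 4: down by d7 = 161/5 → (-3, -417/10)
  seg 5: down by d8 = 473/60 → (-3, -595/12)
  seg 6: right by d9 = 3 → (0, -595/12)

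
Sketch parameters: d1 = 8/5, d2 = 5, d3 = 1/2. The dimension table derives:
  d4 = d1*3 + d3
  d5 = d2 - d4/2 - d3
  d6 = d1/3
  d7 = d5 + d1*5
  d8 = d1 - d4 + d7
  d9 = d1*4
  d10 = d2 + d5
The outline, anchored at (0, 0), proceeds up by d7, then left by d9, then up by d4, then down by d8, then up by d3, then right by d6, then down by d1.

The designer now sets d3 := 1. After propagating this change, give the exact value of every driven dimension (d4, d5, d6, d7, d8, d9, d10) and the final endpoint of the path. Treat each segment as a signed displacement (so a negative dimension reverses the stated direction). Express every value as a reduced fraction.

d4 = 29/5
d5 = 11/10
d6 = 8/15
d7 = 91/10
d8 = 49/10
d9 = 32/5
d10 = 61/10
endpoint = (-88/15, 47/5)

Apply edit: d3 := 1
  d4 = d1*3 + d3 = 29/5
  d5 = d2 - d4/2 - d3 = 11/10
  d6 = d1/3 = 8/15
  d7 = d5 + d1*5 = 91/10
  d8 = d1 - d4 + d7 = 49/10
  d9 = d1*4 = 32/5
  d10 = d2 + d5 = 61/10
Walk from origin (0, 0):
  seg 1: up by d7 = 91/10 → (0, 91/10)
  seg 2: left by d9 = 32/5 → (-32/5, 91/10)
  seg 3: up by d4 = 29/5 → (-32/5, 149/10)
  seg 4: down by d8 = 49/10 → (-32/5, 10)
  seg 5: up by d3 = 1 → (-32/5, 11)
  seg 6: right by d6 = 8/15 → (-88/15, 11)
  seg 7: down by d1 = 8/5 → (-88/15, 47/5)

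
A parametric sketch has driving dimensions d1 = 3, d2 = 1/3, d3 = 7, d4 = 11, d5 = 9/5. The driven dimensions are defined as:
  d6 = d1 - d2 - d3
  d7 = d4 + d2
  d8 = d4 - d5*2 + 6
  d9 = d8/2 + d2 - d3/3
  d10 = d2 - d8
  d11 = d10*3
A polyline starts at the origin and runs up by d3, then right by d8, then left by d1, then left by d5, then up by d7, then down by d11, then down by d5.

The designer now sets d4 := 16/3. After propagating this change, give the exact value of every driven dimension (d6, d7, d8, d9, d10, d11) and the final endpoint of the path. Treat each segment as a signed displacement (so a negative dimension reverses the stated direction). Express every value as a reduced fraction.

Apply edit: d4 := 16/3
  d6 = d1 - d2 - d3 = -13/3
  d7 = d4 + d2 = 17/3
  d8 = d4 - d5*2 + 6 = 116/15
  d9 = d8/2 + d2 - d3/3 = 28/15
  d10 = d2 - d8 = -37/5
  d11 = d10*3 = -111/5
Walk from origin (0, 0):
  seg 1: up by d3 = 7 → (0, 7)
  seg 2: right by d8 = 116/15 → (116/15, 7)
  seg 3: left by d1 = 3 → (71/15, 7)
  seg 4: left by d5 = 9/5 → (44/15, 7)
  seg 5: up by d7 = 17/3 → (44/15, 38/3)
  seg 6: down by d11 = -111/5 → (44/15, 523/15)
  seg 7: down by d5 = 9/5 → (44/15, 496/15)

d6 = -13/3
d7 = 17/3
d8 = 116/15
d9 = 28/15
d10 = -37/5
d11 = -111/5
endpoint = (44/15, 496/15)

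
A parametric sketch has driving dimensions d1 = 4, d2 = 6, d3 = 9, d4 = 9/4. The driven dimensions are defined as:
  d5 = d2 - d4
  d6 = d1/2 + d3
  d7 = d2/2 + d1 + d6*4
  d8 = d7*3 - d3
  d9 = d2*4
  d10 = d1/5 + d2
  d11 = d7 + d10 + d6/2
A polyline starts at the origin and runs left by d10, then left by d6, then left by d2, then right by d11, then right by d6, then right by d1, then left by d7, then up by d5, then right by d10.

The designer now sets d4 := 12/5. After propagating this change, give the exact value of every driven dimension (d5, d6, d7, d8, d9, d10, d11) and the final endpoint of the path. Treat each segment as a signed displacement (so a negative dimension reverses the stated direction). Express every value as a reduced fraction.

Apply edit: d4 := 12/5
  d5 = d2 - d4 = 18/5
  d6 = d1/2 + d3 = 11
  d7 = d2/2 + d1 + d6*4 = 51
  d8 = d7*3 - d3 = 144
  d9 = d2*4 = 24
  d10 = d1/5 + d2 = 34/5
  d11 = d7 + d10 + d6/2 = 633/10
Walk from origin (0, 0):
  seg 1: left by d10 = 34/5 → (-34/5, 0)
  seg 2: left by d6 = 11 → (-89/5, 0)
  seg 3: left by d2 = 6 → (-119/5, 0)
  seg 4: right by d11 = 633/10 → (79/2, 0)
  seg 5: right by d6 = 11 → (101/2, 0)
  seg 6: right by d1 = 4 → (109/2, 0)
  seg 7: left by d7 = 51 → (7/2, 0)
  seg 8: up by d5 = 18/5 → (7/2, 18/5)
  seg 9: right by d10 = 34/5 → (103/10, 18/5)

d5 = 18/5
d6 = 11
d7 = 51
d8 = 144
d9 = 24
d10 = 34/5
d11 = 633/10
endpoint = (103/10, 18/5)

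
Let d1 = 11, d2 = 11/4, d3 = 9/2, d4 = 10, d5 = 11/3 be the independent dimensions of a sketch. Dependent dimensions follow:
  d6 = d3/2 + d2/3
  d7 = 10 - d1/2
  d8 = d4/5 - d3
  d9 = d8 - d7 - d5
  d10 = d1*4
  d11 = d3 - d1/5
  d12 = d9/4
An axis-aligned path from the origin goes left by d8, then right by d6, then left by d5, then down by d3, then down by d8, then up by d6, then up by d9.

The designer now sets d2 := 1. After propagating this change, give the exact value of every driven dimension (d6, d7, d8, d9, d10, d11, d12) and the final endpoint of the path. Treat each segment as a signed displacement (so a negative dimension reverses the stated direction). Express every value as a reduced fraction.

Apply edit: d2 := 1
  d6 = d3/2 + d2/3 = 31/12
  d7 = 10 - d1/2 = 9/2
  d8 = d4/5 - d3 = -5/2
  d9 = d8 - d7 - d5 = -32/3
  d10 = d1*4 = 44
  d11 = d3 - d1/5 = 23/10
  d12 = d9/4 = -8/3
Walk from origin (0, 0):
  seg 1: left by d8 = -5/2 → (5/2, 0)
  seg 2: right by d6 = 31/12 → (61/12, 0)
  seg 3: left by d5 = 11/3 → (17/12, 0)
  seg 4: down by d3 = 9/2 → (17/12, -9/2)
  seg 5: down by d8 = -5/2 → (17/12, -2)
  seg 6: up by d6 = 31/12 → (17/12, 7/12)
  seg 7: up by d9 = -32/3 → (17/12, -121/12)

d6 = 31/12
d7 = 9/2
d8 = -5/2
d9 = -32/3
d10 = 44
d11 = 23/10
d12 = -8/3
endpoint = (17/12, -121/12)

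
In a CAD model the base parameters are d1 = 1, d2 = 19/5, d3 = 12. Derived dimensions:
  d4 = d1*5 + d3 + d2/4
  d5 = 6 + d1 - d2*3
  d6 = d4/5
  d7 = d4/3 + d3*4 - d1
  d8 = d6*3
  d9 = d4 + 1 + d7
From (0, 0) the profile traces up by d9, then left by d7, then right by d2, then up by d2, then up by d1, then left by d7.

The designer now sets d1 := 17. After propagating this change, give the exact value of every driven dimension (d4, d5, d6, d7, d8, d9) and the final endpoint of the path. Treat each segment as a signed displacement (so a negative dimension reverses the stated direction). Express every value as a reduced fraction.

d4 = 1959/20
d5 = 58/5
d6 = 1959/100
d7 = 1273/20
d8 = 5877/100
d9 = 813/5
endpoint = (-247/2, 917/5)

Apply edit: d1 := 17
  d4 = d1*5 + d3 + d2/4 = 1959/20
  d5 = 6 + d1 - d2*3 = 58/5
  d6 = d4/5 = 1959/100
  d7 = d4/3 + d3*4 - d1 = 1273/20
  d8 = d6*3 = 5877/100
  d9 = d4 + 1 + d7 = 813/5
Walk from origin (0, 0):
  seg 1: up by d9 = 813/5 → (0, 813/5)
  seg 2: left by d7 = 1273/20 → (-1273/20, 813/5)
  seg 3: right by d2 = 19/5 → (-1197/20, 813/5)
  seg 4: up by d2 = 19/5 → (-1197/20, 832/5)
  seg 5: up by d1 = 17 → (-1197/20, 917/5)
  seg 6: left by d7 = 1273/20 → (-247/2, 917/5)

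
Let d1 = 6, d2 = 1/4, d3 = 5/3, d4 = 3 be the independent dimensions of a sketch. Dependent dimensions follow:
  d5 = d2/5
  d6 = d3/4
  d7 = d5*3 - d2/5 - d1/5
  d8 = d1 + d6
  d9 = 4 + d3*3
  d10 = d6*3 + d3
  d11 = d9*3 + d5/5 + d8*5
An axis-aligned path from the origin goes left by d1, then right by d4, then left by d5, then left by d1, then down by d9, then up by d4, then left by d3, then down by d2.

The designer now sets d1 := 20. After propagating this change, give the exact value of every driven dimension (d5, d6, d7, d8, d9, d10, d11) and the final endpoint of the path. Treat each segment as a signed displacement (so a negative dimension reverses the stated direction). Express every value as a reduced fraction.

Apply edit: d1 := 20
  d5 = d2/5 = 1/20
  d6 = d3/4 = 5/12
  d7 = d5*3 - d2/5 - d1/5 = -39/10
  d8 = d1 + d6 = 245/12
  d9 = 4 + d3*3 = 9
  d10 = d6*3 + d3 = 35/12
  d11 = d9*3 + d5/5 + d8*5 = 9682/75
Walk from origin (0, 0):
  seg 1: left by d1 = 20 → (-20, 0)
  seg 2: right by d4 = 3 → (-17, 0)
  seg 3: left by d5 = 1/20 → (-341/20, 0)
  seg 4: left by d1 = 20 → (-741/20, 0)
  seg 5: down by d9 = 9 → (-741/20, -9)
  seg 6: up by d4 = 3 → (-741/20, -6)
  seg 7: left by d3 = 5/3 → (-2323/60, -6)
  seg 8: down by d2 = 1/4 → (-2323/60, -25/4)

d5 = 1/20
d6 = 5/12
d7 = -39/10
d8 = 245/12
d9 = 9
d10 = 35/12
d11 = 9682/75
endpoint = (-2323/60, -25/4)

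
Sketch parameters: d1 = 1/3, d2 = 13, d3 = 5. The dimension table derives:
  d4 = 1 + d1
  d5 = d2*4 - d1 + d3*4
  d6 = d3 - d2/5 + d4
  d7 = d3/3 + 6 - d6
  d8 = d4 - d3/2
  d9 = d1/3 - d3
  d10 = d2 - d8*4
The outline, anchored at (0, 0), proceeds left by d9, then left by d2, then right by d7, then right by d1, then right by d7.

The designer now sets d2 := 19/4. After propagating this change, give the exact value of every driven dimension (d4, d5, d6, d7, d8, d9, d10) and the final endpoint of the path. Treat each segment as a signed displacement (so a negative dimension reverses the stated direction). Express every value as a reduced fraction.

d4 = 4/3
d5 = 116/3
d6 = 323/60
d7 = 137/60
d8 = -7/6
d9 = -44/9
d10 = 113/12
endpoint = (907/180, 0)

Apply edit: d2 := 19/4
  d4 = 1 + d1 = 4/3
  d5 = d2*4 - d1 + d3*4 = 116/3
  d6 = d3 - d2/5 + d4 = 323/60
  d7 = d3/3 + 6 - d6 = 137/60
  d8 = d4 - d3/2 = -7/6
  d9 = d1/3 - d3 = -44/9
  d10 = d2 - d8*4 = 113/12
Walk from origin (0, 0):
  seg 1: left by d9 = -44/9 → (44/9, 0)
  seg 2: left by d2 = 19/4 → (5/36, 0)
  seg 3: right by d7 = 137/60 → (109/45, 0)
  seg 4: right by d1 = 1/3 → (124/45, 0)
  seg 5: right by d7 = 137/60 → (907/180, 0)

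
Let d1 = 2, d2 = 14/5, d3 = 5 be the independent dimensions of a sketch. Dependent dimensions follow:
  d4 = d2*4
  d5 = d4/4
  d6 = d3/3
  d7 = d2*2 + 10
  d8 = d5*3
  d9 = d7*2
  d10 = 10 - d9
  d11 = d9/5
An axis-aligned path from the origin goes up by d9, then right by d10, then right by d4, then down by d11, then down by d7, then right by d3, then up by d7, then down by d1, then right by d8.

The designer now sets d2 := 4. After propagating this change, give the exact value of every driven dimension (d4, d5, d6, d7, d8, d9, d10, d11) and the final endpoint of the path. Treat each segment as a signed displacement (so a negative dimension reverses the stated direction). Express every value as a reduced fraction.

Apply edit: d2 := 4
  d4 = d2*4 = 16
  d5 = d4/4 = 4
  d6 = d3/3 = 5/3
  d7 = d2*2 + 10 = 18
  d8 = d5*3 = 12
  d9 = d7*2 = 36
  d10 = 10 - d9 = -26
  d11 = d9/5 = 36/5
Walk from origin (0, 0):
  seg 1: up by d9 = 36 → (0, 36)
  seg 2: right by d10 = -26 → (-26, 36)
  seg 3: right by d4 = 16 → (-10, 36)
  seg 4: down by d11 = 36/5 → (-10, 144/5)
  seg 5: down by d7 = 18 → (-10, 54/5)
  seg 6: right by d3 = 5 → (-5, 54/5)
  seg 7: up by d7 = 18 → (-5, 144/5)
  seg 8: down by d1 = 2 → (-5, 134/5)
  seg 9: right by d8 = 12 → (7, 134/5)

d4 = 16
d5 = 4
d6 = 5/3
d7 = 18
d8 = 12
d9 = 36
d10 = -26
d11 = 36/5
endpoint = (7, 134/5)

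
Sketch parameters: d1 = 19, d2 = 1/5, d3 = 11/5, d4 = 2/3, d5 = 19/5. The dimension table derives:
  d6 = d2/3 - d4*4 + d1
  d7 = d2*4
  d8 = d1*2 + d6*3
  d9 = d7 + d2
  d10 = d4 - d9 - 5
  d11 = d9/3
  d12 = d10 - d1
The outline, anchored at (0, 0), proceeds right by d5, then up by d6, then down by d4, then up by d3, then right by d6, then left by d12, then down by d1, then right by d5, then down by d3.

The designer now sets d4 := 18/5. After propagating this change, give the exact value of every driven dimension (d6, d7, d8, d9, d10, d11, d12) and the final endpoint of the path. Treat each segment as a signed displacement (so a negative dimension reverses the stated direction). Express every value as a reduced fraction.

d6 = 14/3
d7 = 4/5
d8 = 52
d9 = 1
d10 = -12/5
d11 = 1/3
d12 = -107/5
endpoint = (101/3, -269/15)

Apply edit: d4 := 18/5
  d6 = d2/3 - d4*4 + d1 = 14/3
  d7 = d2*4 = 4/5
  d8 = d1*2 + d6*3 = 52
  d9 = d7 + d2 = 1
  d10 = d4 - d9 - 5 = -12/5
  d11 = d9/3 = 1/3
  d12 = d10 - d1 = -107/5
Walk from origin (0, 0):
  seg 1: right by d5 = 19/5 → (19/5, 0)
  seg 2: up by d6 = 14/3 → (19/5, 14/3)
  seg 3: down by d4 = 18/5 → (19/5, 16/15)
  seg 4: up by d3 = 11/5 → (19/5, 49/15)
  seg 5: right by d6 = 14/3 → (127/15, 49/15)
  seg 6: left by d12 = -107/5 → (448/15, 49/15)
  seg 7: down by d1 = 19 → (448/15, -236/15)
  seg 8: right by d5 = 19/5 → (101/3, -236/15)
  seg 9: down by d3 = 11/5 → (101/3, -269/15)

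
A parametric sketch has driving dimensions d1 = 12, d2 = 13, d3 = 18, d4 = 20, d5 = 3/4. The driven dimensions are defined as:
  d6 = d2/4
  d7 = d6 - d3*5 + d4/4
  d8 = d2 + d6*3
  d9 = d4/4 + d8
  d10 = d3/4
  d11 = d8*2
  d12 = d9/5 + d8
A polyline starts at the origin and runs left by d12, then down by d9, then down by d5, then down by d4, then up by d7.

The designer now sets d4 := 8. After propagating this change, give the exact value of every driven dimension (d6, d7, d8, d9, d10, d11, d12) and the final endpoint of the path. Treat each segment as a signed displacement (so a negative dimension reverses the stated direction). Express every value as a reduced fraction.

Apply edit: d4 := 8
  d6 = d2/4 = 13/4
  d7 = d6 - d3*5 + d4/4 = -339/4
  d8 = d2 + d6*3 = 91/4
  d9 = d4/4 + d8 = 99/4
  d10 = d3/4 = 9/2
  d11 = d8*2 = 91/2
  d12 = d9/5 + d8 = 277/10
Walk from origin (0, 0):
  seg 1: left by d12 = 277/10 → (-277/10, 0)
  seg 2: down by d9 = 99/4 → (-277/10, -99/4)
  seg 3: down by d5 = 3/4 → (-277/10, -51/2)
  seg 4: down by d4 = 8 → (-277/10, -67/2)
  seg 5: up by d7 = -339/4 → (-277/10, -473/4)

d6 = 13/4
d7 = -339/4
d8 = 91/4
d9 = 99/4
d10 = 9/2
d11 = 91/2
d12 = 277/10
endpoint = (-277/10, -473/4)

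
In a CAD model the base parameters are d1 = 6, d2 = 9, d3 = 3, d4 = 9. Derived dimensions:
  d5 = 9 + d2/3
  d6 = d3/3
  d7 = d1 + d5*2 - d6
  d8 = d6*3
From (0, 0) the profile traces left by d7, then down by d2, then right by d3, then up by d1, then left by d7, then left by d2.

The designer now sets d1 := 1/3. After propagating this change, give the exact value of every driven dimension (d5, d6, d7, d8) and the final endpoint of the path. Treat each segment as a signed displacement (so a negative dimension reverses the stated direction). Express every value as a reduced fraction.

Apply edit: d1 := 1/3
  d5 = 9 + d2/3 = 12
  d6 = d3/3 = 1
  d7 = d1 + d5*2 - d6 = 70/3
  d8 = d6*3 = 3
Walk from origin (0, 0):
  seg 1: left by d7 = 70/3 → (-70/3, 0)
  seg 2: down by d2 = 9 → (-70/3, -9)
  seg 3: right by d3 = 3 → (-61/3, -9)
  seg 4: up by d1 = 1/3 → (-61/3, -26/3)
  seg 5: left by d7 = 70/3 → (-131/3, -26/3)
  seg 6: left by d2 = 9 → (-158/3, -26/3)

d5 = 12
d6 = 1
d7 = 70/3
d8 = 3
endpoint = (-158/3, -26/3)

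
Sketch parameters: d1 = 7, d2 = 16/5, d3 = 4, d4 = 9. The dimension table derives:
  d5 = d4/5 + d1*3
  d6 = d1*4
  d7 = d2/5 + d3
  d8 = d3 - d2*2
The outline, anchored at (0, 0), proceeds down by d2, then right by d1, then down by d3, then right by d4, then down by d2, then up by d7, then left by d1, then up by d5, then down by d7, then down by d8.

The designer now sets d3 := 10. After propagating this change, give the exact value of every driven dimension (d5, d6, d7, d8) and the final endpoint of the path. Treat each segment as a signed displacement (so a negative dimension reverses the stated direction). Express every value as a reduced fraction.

d5 = 114/5
d6 = 28
d7 = 266/25
d8 = 18/5
endpoint = (9, 14/5)

Apply edit: d3 := 10
  d5 = d4/5 + d1*3 = 114/5
  d6 = d1*4 = 28
  d7 = d2/5 + d3 = 266/25
  d8 = d3 - d2*2 = 18/5
Walk from origin (0, 0):
  seg 1: down by d2 = 16/5 → (0, -16/5)
  seg 2: right by d1 = 7 → (7, -16/5)
  seg 3: down by d3 = 10 → (7, -66/5)
  seg 4: right by d4 = 9 → (16, -66/5)
  seg 5: down by d2 = 16/5 → (16, -82/5)
  seg 6: up by d7 = 266/25 → (16, -144/25)
  seg 7: left by d1 = 7 → (9, -144/25)
  seg 8: up by d5 = 114/5 → (9, 426/25)
  seg 9: down by d7 = 266/25 → (9, 32/5)
  seg 10: down by d8 = 18/5 → (9, 14/5)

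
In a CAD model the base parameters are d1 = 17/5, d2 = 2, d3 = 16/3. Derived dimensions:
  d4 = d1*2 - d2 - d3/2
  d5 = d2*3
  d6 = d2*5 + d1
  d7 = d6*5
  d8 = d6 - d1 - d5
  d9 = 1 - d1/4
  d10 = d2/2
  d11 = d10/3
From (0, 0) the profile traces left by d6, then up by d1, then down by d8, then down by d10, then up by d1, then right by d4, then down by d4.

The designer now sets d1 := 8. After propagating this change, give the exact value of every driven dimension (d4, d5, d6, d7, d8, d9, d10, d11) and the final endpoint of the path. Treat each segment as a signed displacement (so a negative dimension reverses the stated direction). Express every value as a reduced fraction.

Apply edit: d1 := 8
  d4 = d1*2 - d2 - d3/2 = 34/3
  d5 = d2*3 = 6
  d6 = d2*5 + d1 = 18
  d7 = d6*5 = 90
  d8 = d6 - d1 - d5 = 4
  d9 = 1 - d1/4 = -1
  d10 = d2/2 = 1
  d11 = d10/3 = 1/3
Walk from origin (0, 0):
  seg 1: left by d6 = 18 → (-18, 0)
  seg 2: up by d1 = 8 → (-18, 8)
  seg 3: down by d8 = 4 → (-18, 4)
  seg 4: down by d10 = 1 → (-18, 3)
  seg 5: up by d1 = 8 → (-18, 11)
  seg 6: right by d4 = 34/3 → (-20/3, 11)
  seg 7: down by d4 = 34/3 → (-20/3, -1/3)

d4 = 34/3
d5 = 6
d6 = 18
d7 = 90
d8 = 4
d9 = -1
d10 = 1
d11 = 1/3
endpoint = (-20/3, -1/3)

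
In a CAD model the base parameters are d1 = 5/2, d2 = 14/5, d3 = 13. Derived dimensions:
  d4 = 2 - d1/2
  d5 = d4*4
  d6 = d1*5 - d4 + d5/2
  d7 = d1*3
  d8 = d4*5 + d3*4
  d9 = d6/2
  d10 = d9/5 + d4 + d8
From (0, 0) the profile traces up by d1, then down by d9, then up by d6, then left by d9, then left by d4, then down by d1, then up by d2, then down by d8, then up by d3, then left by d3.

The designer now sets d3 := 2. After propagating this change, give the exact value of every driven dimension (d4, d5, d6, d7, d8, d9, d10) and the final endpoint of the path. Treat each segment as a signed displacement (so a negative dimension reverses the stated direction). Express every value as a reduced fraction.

d4 = 3/4
d5 = 3
d6 = 53/4
d7 = 15/2
d8 = 47/4
d9 = 53/8
d10 = 553/40
endpoint = (-75/8, -13/40)

Apply edit: d3 := 2
  d4 = 2 - d1/2 = 3/4
  d5 = d4*4 = 3
  d6 = d1*5 - d4 + d5/2 = 53/4
  d7 = d1*3 = 15/2
  d8 = d4*5 + d3*4 = 47/4
  d9 = d6/2 = 53/8
  d10 = d9/5 + d4 + d8 = 553/40
Walk from origin (0, 0):
  seg 1: up by d1 = 5/2 → (0, 5/2)
  seg 2: down by d9 = 53/8 → (0, -33/8)
  seg 3: up by d6 = 53/4 → (0, 73/8)
  seg 4: left by d9 = 53/8 → (-53/8, 73/8)
  seg 5: left by d4 = 3/4 → (-59/8, 73/8)
  seg 6: down by d1 = 5/2 → (-59/8, 53/8)
  seg 7: up by d2 = 14/5 → (-59/8, 377/40)
  seg 8: down by d8 = 47/4 → (-59/8, -93/40)
  seg 9: up by d3 = 2 → (-59/8, -13/40)
  seg 10: left by d3 = 2 → (-75/8, -13/40)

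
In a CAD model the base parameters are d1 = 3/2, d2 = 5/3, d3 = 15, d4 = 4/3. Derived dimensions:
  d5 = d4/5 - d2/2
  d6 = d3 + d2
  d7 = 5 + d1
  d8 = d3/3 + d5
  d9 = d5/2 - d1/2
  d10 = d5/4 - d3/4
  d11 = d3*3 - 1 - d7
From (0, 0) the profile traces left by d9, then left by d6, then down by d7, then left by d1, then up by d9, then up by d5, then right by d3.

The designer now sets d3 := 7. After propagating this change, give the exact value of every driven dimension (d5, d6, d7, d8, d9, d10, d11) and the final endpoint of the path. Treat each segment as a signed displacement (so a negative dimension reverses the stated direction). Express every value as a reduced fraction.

Apply edit: d3 := 7
  d5 = d4/5 - d2/2 = -17/30
  d6 = d3 + d2 = 26/3
  d7 = 5 + d1 = 13/2
  d8 = d3/3 + d5 = 53/30
  d9 = d5/2 - d1/2 = -31/30
  d10 = d5/4 - d3/4 = -227/120
  d11 = d3*3 - 1 - d7 = 27/2
Walk from origin (0, 0):
  seg 1: left by d9 = -31/30 → (31/30, 0)
  seg 2: left by d6 = 26/3 → (-229/30, 0)
  seg 3: down by d7 = 13/2 → (-229/30, -13/2)
  seg 4: left by d1 = 3/2 → (-137/15, -13/2)
  seg 5: up by d9 = -31/30 → (-137/15, -113/15)
  seg 6: up by d5 = -17/30 → (-137/15, -81/10)
  seg 7: right by d3 = 7 → (-32/15, -81/10)

d5 = -17/30
d6 = 26/3
d7 = 13/2
d8 = 53/30
d9 = -31/30
d10 = -227/120
d11 = 27/2
endpoint = (-32/15, -81/10)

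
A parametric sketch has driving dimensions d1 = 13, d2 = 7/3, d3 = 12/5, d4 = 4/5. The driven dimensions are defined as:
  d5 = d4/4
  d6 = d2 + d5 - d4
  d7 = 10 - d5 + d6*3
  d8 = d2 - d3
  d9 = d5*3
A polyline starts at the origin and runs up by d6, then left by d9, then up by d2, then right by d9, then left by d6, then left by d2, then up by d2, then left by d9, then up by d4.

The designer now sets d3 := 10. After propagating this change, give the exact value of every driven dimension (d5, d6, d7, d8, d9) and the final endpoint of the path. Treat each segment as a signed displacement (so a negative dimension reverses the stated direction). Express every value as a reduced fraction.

Apply edit: d3 := 10
  d5 = d4/4 = 1/5
  d6 = d2 + d5 - d4 = 26/15
  d7 = 10 - d5 + d6*3 = 15
  d8 = d2 - d3 = -23/3
  d9 = d5*3 = 3/5
Walk from origin (0, 0):
  seg 1: up by d6 = 26/15 → (0, 26/15)
  seg 2: left by d9 = 3/5 → (-3/5, 26/15)
  seg 3: up by d2 = 7/3 → (-3/5, 61/15)
  seg 4: right by d9 = 3/5 → (0, 61/15)
  seg 5: left by d6 = 26/15 → (-26/15, 61/15)
  seg 6: left by d2 = 7/3 → (-61/15, 61/15)
  seg 7: up by d2 = 7/3 → (-61/15, 32/5)
  seg 8: left by d9 = 3/5 → (-14/3, 32/5)
  seg 9: up by d4 = 4/5 → (-14/3, 36/5)

d5 = 1/5
d6 = 26/15
d7 = 15
d8 = -23/3
d9 = 3/5
endpoint = (-14/3, 36/5)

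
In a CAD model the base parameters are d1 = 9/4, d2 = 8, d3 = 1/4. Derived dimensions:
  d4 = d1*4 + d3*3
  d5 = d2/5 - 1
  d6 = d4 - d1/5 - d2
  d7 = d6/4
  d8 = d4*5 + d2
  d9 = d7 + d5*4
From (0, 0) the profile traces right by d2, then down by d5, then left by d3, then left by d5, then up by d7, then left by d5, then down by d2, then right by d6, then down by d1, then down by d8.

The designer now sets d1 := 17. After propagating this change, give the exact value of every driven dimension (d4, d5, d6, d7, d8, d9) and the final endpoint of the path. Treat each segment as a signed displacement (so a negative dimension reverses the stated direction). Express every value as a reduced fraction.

d4 = 275/4
d5 = 3/5
d6 = 1147/20
d7 = 1147/80
d8 = 1407/4
d9 = 1339/80
endpoint = (639/10, -29041/80)

Apply edit: d1 := 17
  d4 = d1*4 + d3*3 = 275/4
  d5 = d2/5 - 1 = 3/5
  d6 = d4 - d1/5 - d2 = 1147/20
  d7 = d6/4 = 1147/80
  d8 = d4*5 + d2 = 1407/4
  d9 = d7 + d5*4 = 1339/80
Walk from origin (0, 0):
  seg 1: right by d2 = 8 → (8, 0)
  seg 2: down by d5 = 3/5 → (8, -3/5)
  seg 3: left by d3 = 1/4 → (31/4, -3/5)
  seg 4: left by d5 = 3/5 → (143/20, -3/5)
  seg 5: up by d7 = 1147/80 → (143/20, 1099/80)
  seg 6: left by d5 = 3/5 → (131/20, 1099/80)
  seg 7: down by d2 = 8 → (131/20, 459/80)
  seg 8: right by d6 = 1147/20 → (639/10, 459/80)
  seg 9: down by d1 = 17 → (639/10, -901/80)
  seg 10: down by d8 = 1407/4 → (639/10, -29041/80)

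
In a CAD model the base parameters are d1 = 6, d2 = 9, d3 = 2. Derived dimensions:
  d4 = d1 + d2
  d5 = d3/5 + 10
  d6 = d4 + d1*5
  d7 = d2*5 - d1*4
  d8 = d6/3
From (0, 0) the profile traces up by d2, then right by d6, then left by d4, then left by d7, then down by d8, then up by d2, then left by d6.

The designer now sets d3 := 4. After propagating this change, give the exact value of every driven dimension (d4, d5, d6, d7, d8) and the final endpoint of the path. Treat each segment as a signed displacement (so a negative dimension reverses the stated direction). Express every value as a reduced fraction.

Apply edit: d3 := 4
  d4 = d1 + d2 = 15
  d5 = d3/5 + 10 = 54/5
  d6 = d4 + d1*5 = 45
  d7 = d2*5 - d1*4 = 21
  d8 = d6/3 = 15
Walk from origin (0, 0):
  seg 1: up by d2 = 9 → (0, 9)
  seg 2: right by d6 = 45 → (45, 9)
  seg 3: left by d4 = 15 → (30, 9)
  seg 4: left by d7 = 21 → (9, 9)
  seg 5: down by d8 = 15 → (9, -6)
  seg 6: up by d2 = 9 → (9, 3)
  seg 7: left by d6 = 45 → (-36, 3)

d4 = 15
d5 = 54/5
d6 = 45
d7 = 21
d8 = 15
endpoint = (-36, 3)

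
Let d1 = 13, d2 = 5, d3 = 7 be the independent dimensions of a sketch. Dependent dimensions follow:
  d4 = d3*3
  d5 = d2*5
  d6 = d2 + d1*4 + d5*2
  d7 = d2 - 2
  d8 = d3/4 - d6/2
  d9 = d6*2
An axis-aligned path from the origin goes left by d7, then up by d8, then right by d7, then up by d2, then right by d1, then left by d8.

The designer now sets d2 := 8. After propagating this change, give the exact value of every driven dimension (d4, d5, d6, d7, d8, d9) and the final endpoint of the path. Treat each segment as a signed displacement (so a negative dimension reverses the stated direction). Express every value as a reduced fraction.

d4 = 21
d5 = 40
d6 = 140
d7 = 6
d8 = -273/4
d9 = 280
endpoint = (325/4, -241/4)

Apply edit: d2 := 8
  d4 = d3*3 = 21
  d5 = d2*5 = 40
  d6 = d2 + d1*4 + d5*2 = 140
  d7 = d2 - 2 = 6
  d8 = d3/4 - d6/2 = -273/4
  d9 = d6*2 = 280
Walk from origin (0, 0):
  seg 1: left by d7 = 6 → (-6, 0)
  seg 2: up by d8 = -273/4 → (-6, -273/4)
  seg 3: right by d7 = 6 → (0, -273/4)
  seg 4: up by d2 = 8 → (0, -241/4)
  seg 5: right by d1 = 13 → (13, -241/4)
  seg 6: left by d8 = -273/4 → (325/4, -241/4)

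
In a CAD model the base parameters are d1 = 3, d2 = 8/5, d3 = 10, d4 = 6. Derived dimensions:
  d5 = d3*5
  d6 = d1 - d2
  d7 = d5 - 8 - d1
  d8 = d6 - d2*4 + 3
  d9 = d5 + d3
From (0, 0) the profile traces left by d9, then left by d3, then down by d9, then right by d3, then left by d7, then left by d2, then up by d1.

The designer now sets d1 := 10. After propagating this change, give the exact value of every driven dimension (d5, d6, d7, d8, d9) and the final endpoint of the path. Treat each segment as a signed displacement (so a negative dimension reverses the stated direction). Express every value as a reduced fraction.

d5 = 50
d6 = 42/5
d7 = 32
d8 = 5
d9 = 60
endpoint = (-468/5, -50)

Apply edit: d1 := 10
  d5 = d3*5 = 50
  d6 = d1 - d2 = 42/5
  d7 = d5 - 8 - d1 = 32
  d8 = d6 - d2*4 + 3 = 5
  d9 = d5 + d3 = 60
Walk from origin (0, 0):
  seg 1: left by d9 = 60 → (-60, 0)
  seg 2: left by d3 = 10 → (-70, 0)
  seg 3: down by d9 = 60 → (-70, -60)
  seg 4: right by d3 = 10 → (-60, -60)
  seg 5: left by d7 = 32 → (-92, -60)
  seg 6: left by d2 = 8/5 → (-468/5, -60)
  seg 7: up by d1 = 10 → (-468/5, -50)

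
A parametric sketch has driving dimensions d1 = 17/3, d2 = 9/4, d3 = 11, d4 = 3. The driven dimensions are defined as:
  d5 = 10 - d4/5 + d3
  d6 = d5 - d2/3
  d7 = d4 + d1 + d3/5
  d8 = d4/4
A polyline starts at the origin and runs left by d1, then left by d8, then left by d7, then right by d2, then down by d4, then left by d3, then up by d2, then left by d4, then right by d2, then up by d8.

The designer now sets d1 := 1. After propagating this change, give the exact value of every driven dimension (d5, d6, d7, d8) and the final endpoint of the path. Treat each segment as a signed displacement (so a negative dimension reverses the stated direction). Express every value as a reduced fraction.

d5 = 102/5
d6 = 393/20
d7 = 31/5
d8 = 3/4
endpoint = (-349/20, 0)

Apply edit: d1 := 1
  d5 = 10 - d4/5 + d3 = 102/5
  d6 = d5 - d2/3 = 393/20
  d7 = d4 + d1 + d3/5 = 31/5
  d8 = d4/4 = 3/4
Walk from origin (0, 0):
  seg 1: left by d1 = 1 → (-1, 0)
  seg 2: left by d8 = 3/4 → (-7/4, 0)
  seg 3: left by d7 = 31/5 → (-159/20, 0)
  seg 4: right by d2 = 9/4 → (-57/10, 0)
  seg 5: down by d4 = 3 → (-57/10, -3)
  seg 6: left by d3 = 11 → (-167/10, -3)
  seg 7: up by d2 = 9/4 → (-167/10, -3/4)
  seg 8: left by d4 = 3 → (-197/10, -3/4)
  seg 9: right by d2 = 9/4 → (-349/20, -3/4)
  seg 10: up by d8 = 3/4 → (-349/20, 0)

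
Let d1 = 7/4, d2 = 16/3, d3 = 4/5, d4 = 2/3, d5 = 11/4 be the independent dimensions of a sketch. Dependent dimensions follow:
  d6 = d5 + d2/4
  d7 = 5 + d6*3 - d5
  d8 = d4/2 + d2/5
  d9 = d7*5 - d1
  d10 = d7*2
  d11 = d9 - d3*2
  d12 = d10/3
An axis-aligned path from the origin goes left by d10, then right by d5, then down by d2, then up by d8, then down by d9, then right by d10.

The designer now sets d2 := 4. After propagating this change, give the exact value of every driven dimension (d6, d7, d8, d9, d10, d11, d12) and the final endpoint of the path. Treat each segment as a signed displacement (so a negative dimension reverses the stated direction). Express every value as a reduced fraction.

Apply edit: d2 := 4
  d6 = d5 + d2/4 = 15/4
  d7 = 5 + d6*3 - d5 = 27/2
  d8 = d4/2 + d2/5 = 17/15
  d9 = d7*5 - d1 = 263/4
  d10 = d7*2 = 27
  d11 = d9 - d3*2 = 1283/20
  d12 = d10/3 = 9
Walk from origin (0, 0):
  seg 1: left by d10 = 27 → (-27, 0)
  seg 2: right by d5 = 11/4 → (-97/4, 0)
  seg 3: down by d2 = 4 → (-97/4, -4)
  seg 4: up by d8 = 17/15 → (-97/4, -43/15)
  seg 5: down by d9 = 263/4 → (-97/4, -4117/60)
  seg 6: right by d10 = 27 → (11/4, -4117/60)

d6 = 15/4
d7 = 27/2
d8 = 17/15
d9 = 263/4
d10 = 27
d11 = 1283/20
d12 = 9
endpoint = (11/4, -4117/60)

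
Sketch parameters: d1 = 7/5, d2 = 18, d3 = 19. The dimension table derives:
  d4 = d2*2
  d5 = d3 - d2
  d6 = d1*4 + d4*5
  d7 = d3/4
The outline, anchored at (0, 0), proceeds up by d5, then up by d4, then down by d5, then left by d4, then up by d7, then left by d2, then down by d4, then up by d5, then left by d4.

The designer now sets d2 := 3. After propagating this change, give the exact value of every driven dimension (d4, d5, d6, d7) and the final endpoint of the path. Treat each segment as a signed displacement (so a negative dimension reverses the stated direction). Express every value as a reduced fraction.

Apply edit: d2 := 3
  d4 = d2*2 = 6
  d5 = d3 - d2 = 16
  d6 = d1*4 + d4*5 = 178/5
  d7 = d3/4 = 19/4
Walk from origin (0, 0):
  seg 1: up by d5 = 16 → (0, 16)
  seg 2: up by d4 = 6 → (0, 22)
  seg 3: down by d5 = 16 → (0, 6)
  seg 4: left by d4 = 6 → (-6, 6)
  seg 5: up by d7 = 19/4 → (-6, 43/4)
  seg 6: left by d2 = 3 → (-9, 43/4)
  seg 7: down by d4 = 6 → (-9, 19/4)
  seg 8: up by d5 = 16 → (-9, 83/4)
  seg 9: left by d4 = 6 → (-15, 83/4)

d4 = 6
d5 = 16
d6 = 178/5
d7 = 19/4
endpoint = (-15, 83/4)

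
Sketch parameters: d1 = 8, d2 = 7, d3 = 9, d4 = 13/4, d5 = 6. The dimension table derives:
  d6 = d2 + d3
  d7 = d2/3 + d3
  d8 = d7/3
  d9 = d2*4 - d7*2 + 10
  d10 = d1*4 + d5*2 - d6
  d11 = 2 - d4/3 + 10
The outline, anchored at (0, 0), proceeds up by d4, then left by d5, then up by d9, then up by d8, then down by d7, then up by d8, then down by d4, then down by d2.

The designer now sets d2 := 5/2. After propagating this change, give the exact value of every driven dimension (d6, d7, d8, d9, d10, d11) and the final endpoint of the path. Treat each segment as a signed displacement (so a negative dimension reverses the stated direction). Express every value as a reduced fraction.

d6 = 23/2
d7 = 59/6
d8 = 59/18
d9 = 1/3
d10 = 65/2
d11 = 131/12
endpoint = (-6, -49/9)

Apply edit: d2 := 5/2
  d6 = d2 + d3 = 23/2
  d7 = d2/3 + d3 = 59/6
  d8 = d7/3 = 59/18
  d9 = d2*4 - d7*2 + 10 = 1/3
  d10 = d1*4 + d5*2 - d6 = 65/2
  d11 = 2 - d4/3 + 10 = 131/12
Walk from origin (0, 0):
  seg 1: up by d4 = 13/4 → (0, 13/4)
  seg 2: left by d5 = 6 → (-6, 13/4)
  seg 3: up by d9 = 1/3 → (-6, 43/12)
  seg 4: up by d8 = 59/18 → (-6, 247/36)
  seg 5: down by d7 = 59/6 → (-6, -107/36)
  seg 6: up by d8 = 59/18 → (-6, 11/36)
  seg 7: down by d4 = 13/4 → (-6, -53/18)
  seg 8: down by d2 = 5/2 → (-6, -49/9)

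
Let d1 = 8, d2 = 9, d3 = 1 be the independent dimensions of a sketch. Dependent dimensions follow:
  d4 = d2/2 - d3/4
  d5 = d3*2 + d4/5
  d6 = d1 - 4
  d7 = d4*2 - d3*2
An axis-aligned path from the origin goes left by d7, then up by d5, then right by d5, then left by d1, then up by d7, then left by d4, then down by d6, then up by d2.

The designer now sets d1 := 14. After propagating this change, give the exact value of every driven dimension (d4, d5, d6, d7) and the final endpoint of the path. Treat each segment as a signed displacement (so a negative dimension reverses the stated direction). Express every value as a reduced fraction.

d4 = 17/4
d5 = 57/20
d6 = 10
d7 = 13/2
endpoint = (-219/10, 167/20)

Apply edit: d1 := 14
  d4 = d2/2 - d3/4 = 17/4
  d5 = d3*2 + d4/5 = 57/20
  d6 = d1 - 4 = 10
  d7 = d4*2 - d3*2 = 13/2
Walk from origin (0, 0):
  seg 1: left by d7 = 13/2 → (-13/2, 0)
  seg 2: up by d5 = 57/20 → (-13/2, 57/20)
  seg 3: right by d5 = 57/20 → (-73/20, 57/20)
  seg 4: left by d1 = 14 → (-353/20, 57/20)
  seg 5: up by d7 = 13/2 → (-353/20, 187/20)
  seg 6: left by d4 = 17/4 → (-219/10, 187/20)
  seg 7: down by d6 = 10 → (-219/10, -13/20)
  seg 8: up by d2 = 9 → (-219/10, 167/20)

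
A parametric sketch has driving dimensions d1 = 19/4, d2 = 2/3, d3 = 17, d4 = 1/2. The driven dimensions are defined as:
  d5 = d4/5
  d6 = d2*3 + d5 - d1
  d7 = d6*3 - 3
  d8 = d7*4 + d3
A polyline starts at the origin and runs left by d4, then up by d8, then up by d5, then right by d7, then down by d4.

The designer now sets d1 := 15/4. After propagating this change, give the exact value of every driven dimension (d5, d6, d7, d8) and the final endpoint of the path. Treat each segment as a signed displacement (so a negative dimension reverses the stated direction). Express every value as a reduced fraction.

d5 = 1/10
d6 = -33/20
d7 = -159/20
d8 = -74/5
endpoint = (-169/20, -76/5)

Apply edit: d1 := 15/4
  d5 = d4/5 = 1/10
  d6 = d2*3 + d5 - d1 = -33/20
  d7 = d6*3 - 3 = -159/20
  d8 = d7*4 + d3 = -74/5
Walk from origin (0, 0):
  seg 1: left by d4 = 1/2 → (-1/2, 0)
  seg 2: up by d8 = -74/5 → (-1/2, -74/5)
  seg 3: up by d5 = 1/10 → (-1/2, -147/10)
  seg 4: right by d7 = -159/20 → (-169/20, -147/10)
  seg 5: down by d4 = 1/2 → (-169/20, -76/5)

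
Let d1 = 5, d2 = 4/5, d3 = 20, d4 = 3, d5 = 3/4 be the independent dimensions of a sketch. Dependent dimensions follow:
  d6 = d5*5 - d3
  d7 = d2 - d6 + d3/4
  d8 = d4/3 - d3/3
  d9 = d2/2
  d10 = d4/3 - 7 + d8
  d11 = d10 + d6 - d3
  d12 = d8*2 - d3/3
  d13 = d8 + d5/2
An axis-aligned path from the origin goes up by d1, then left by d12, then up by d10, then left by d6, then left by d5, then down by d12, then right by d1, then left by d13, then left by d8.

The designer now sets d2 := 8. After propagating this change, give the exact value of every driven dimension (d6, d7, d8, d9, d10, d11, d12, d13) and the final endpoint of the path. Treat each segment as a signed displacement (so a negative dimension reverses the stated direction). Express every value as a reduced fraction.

d6 = -65/4
d7 = 117/4
d8 = -17/3
d9 = 4
d10 = -35/3
d11 = -575/12
d12 = -18
d13 = -127/24
endpoint = (1187/24, 34/3)

Apply edit: d2 := 8
  d6 = d5*5 - d3 = -65/4
  d7 = d2 - d6 + d3/4 = 117/4
  d8 = d4/3 - d3/3 = -17/3
  d9 = d2/2 = 4
  d10 = d4/3 - 7 + d8 = -35/3
  d11 = d10 + d6 - d3 = -575/12
  d12 = d8*2 - d3/3 = -18
  d13 = d8 + d5/2 = -127/24
Walk from origin (0, 0):
  seg 1: up by d1 = 5 → (0, 5)
  seg 2: left by d12 = -18 → (18, 5)
  seg 3: up by d10 = -35/3 → (18, -20/3)
  seg 4: left by d6 = -65/4 → (137/4, -20/3)
  seg 5: left by d5 = 3/4 → (67/2, -20/3)
  seg 6: down by d12 = -18 → (67/2, 34/3)
  seg 7: right by d1 = 5 → (77/2, 34/3)
  seg 8: left by d13 = -127/24 → (1051/24, 34/3)
  seg 9: left by d8 = -17/3 → (1187/24, 34/3)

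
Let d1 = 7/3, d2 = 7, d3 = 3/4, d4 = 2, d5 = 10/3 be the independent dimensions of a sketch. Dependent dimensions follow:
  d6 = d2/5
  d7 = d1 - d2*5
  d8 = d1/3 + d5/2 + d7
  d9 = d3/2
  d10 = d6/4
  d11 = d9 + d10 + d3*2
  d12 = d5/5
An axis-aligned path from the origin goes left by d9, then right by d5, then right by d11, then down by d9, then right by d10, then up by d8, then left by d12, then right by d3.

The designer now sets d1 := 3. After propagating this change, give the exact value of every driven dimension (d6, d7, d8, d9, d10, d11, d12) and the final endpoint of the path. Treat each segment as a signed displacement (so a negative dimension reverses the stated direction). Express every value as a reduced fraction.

d6 = 7/5
d7 = -32
d8 = -88/3
d9 = 3/8
d10 = 7/20
d11 = 89/40
d12 = 2/3
endpoint = (337/60, -713/24)

Apply edit: d1 := 3
  d6 = d2/5 = 7/5
  d7 = d1 - d2*5 = -32
  d8 = d1/3 + d5/2 + d7 = -88/3
  d9 = d3/2 = 3/8
  d10 = d6/4 = 7/20
  d11 = d9 + d10 + d3*2 = 89/40
  d12 = d5/5 = 2/3
Walk from origin (0, 0):
  seg 1: left by d9 = 3/8 → (-3/8, 0)
  seg 2: right by d5 = 10/3 → (71/24, 0)
  seg 3: right by d11 = 89/40 → (311/60, 0)
  seg 4: down by d9 = 3/8 → (311/60, -3/8)
  seg 5: right by d10 = 7/20 → (83/15, -3/8)
  seg 6: up by d8 = -88/3 → (83/15, -713/24)
  seg 7: left by d12 = 2/3 → (73/15, -713/24)
  seg 8: right by d3 = 3/4 → (337/60, -713/24)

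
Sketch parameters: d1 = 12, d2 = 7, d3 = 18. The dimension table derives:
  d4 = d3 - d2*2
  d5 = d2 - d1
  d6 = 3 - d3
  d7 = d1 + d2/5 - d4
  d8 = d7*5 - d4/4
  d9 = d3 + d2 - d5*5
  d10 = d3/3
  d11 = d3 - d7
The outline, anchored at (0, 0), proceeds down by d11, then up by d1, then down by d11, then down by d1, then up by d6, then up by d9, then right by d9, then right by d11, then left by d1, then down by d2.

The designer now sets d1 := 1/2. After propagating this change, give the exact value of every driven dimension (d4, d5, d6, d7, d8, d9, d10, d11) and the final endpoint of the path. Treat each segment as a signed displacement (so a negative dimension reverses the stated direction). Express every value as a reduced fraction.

Apply edit: d1 := 1/2
  d4 = d3 - d2*2 = 4
  d5 = d2 - d1 = 13/2
  d6 = 3 - d3 = -15
  d7 = d1 + d2/5 - d4 = -21/10
  d8 = d7*5 - d4/4 = -23/2
  d9 = d3 + d2 - d5*5 = -15/2
  d10 = d3/3 = 6
  d11 = d3 - d7 = 201/10
Walk from origin (0, 0):
  seg 1: down by d11 = 201/10 → (0, -201/10)
  seg 2: up by d1 = 1/2 → (0, -98/5)
  seg 3: down by d11 = 201/10 → (0, -397/10)
  seg 4: down by d1 = 1/2 → (0, -201/5)
  seg 5: up by d6 = -15 → (0, -276/5)
  seg 6: up by d9 = -15/2 → (0, -627/10)
  seg 7: right by d9 = -15/2 → (-15/2, -627/10)
  seg 8: right by d11 = 201/10 → (63/5, -627/10)
  seg 9: left by d1 = 1/2 → (121/10, -627/10)
  seg 10: down by d2 = 7 → (121/10, -697/10)

d4 = 4
d5 = 13/2
d6 = -15
d7 = -21/10
d8 = -23/2
d9 = -15/2
d10 = 6
d11 = 201/10
endpoint = (121/10, -697/10)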